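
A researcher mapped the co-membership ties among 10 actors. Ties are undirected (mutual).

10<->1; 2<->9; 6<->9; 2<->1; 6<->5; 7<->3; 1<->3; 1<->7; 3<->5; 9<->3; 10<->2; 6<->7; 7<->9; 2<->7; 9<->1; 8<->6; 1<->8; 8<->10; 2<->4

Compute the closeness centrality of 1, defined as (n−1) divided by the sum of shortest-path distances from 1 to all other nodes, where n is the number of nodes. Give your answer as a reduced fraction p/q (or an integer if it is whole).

Distances from 1: 2:1, 3:1, 4:2, 5:2, 6:2, 7:1, 8:1, 9:1, 10:1. Sum = 12.
n = 10, so closeness = 9/12 = 3/4.

3/4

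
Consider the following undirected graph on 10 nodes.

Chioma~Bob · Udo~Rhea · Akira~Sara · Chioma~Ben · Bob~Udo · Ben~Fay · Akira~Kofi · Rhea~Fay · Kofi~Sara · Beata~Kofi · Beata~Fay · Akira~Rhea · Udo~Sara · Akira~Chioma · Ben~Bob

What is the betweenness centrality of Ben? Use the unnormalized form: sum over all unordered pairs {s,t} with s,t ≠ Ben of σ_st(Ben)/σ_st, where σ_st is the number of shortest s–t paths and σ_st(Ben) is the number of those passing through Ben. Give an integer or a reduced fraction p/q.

Pairs whose geodesics pass through Ben — Beata–Chioma: 1/2; Beata–Bob: 1; Fay–Chioma: 1; Fay–Bob: 1.
All other pairs contribute 0.
Summing the contributions gives betweenness(Ben) = 7/2.

7/2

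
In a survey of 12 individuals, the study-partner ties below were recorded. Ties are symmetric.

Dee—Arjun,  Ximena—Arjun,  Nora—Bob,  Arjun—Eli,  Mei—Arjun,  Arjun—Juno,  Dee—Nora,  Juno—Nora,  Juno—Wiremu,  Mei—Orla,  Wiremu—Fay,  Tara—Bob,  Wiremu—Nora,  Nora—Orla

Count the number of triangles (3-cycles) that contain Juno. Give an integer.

1

Juno's neighbors: Arjun, Nora, and Wiremu.
Neighbor pairs that are themselves tied: Juno–Nora–Wiremu. Each forms one triangle with Juno, for 1 in total.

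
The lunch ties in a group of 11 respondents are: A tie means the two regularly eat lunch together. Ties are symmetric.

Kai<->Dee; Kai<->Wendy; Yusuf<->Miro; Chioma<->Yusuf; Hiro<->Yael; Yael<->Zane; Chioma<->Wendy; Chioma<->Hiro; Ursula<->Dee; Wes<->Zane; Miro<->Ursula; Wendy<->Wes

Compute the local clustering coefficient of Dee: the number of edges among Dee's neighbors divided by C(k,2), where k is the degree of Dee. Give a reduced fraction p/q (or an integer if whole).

0

Dee's neighbors: Kai and Ursula (k = 2).
Possible neighbor pairs: C(2,2) = 1. Edges among them: none → e = 0.
Clustering(Dee) = 0/1.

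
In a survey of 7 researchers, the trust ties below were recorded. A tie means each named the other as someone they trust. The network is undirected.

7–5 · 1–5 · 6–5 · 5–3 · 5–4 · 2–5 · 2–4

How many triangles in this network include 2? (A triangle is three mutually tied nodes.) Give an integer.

1

2's neighbors: 4 and 5.
Neighbor pairs that are themselves tied: 2–4–5. Each forms one triangle with 2, for 1 in total.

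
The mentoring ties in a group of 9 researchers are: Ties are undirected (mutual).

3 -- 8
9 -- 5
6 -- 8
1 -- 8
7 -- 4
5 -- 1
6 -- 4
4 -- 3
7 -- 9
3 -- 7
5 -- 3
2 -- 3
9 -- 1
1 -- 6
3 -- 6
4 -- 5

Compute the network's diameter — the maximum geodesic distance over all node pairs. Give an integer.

3

Eccentricity of each node (its greatest distance to any other): 1:3, 2:3, 3:2, 4:2, 5:2, 6:2, 7:2, 8:2, 9:3.
The maximum eccentricity is 3, realized for instance by the pair 9–2 via 9 – 7 – 3 – 2. So the diameter is 3.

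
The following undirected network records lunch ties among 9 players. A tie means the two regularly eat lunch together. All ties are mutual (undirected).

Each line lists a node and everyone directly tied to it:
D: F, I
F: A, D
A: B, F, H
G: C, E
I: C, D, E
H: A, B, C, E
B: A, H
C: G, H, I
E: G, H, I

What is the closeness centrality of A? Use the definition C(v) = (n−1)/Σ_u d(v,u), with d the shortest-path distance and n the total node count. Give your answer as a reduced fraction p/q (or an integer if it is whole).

Distances from A: B:1, C:2, D:2, E:2, F:1, G:3, H:1, I:3. Sum = 15.
n = 9, so closeness = 8/15.

8/15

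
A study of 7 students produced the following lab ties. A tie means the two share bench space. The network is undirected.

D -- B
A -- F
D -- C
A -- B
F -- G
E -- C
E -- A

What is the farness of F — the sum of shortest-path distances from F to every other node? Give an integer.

12

Distances from F: A:1, B:2, C:3, D:3, E:2, G:1.
Sum = 1 + 2 + 3 + 3 + 2 + 1 = 12.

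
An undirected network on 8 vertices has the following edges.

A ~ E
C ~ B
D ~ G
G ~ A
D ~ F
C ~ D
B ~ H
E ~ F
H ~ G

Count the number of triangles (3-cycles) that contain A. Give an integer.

0

A's neighbors are E and G, but none of them are tied to each other, so no triangle contains A.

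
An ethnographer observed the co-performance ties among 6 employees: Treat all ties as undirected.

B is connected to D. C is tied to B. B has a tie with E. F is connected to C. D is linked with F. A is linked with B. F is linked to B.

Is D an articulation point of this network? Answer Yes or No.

Even without D, every remaining node can still reach every other (the residual graph is connected), so D is not a cut vertex.

No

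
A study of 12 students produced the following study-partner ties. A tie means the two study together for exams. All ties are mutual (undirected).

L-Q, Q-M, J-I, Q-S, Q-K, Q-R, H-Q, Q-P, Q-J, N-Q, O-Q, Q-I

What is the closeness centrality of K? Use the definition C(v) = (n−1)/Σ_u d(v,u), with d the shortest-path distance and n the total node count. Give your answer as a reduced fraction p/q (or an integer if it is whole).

Distances from K: H:2, I:2, J:2, L:2, M:2, N:2, O:2, P:2, Q:1, R:2, S:2. Sum = 21.
n = 12, so closeness = 11/21.

11/21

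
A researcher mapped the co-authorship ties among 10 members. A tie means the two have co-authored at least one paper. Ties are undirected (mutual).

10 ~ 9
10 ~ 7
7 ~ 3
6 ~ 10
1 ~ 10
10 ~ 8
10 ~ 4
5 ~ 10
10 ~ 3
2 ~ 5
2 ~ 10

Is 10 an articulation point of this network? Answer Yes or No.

Yes

Removing 10 leaves {1} with no path to {6}, so the network splits into 7 components. 10 is a cut vertex.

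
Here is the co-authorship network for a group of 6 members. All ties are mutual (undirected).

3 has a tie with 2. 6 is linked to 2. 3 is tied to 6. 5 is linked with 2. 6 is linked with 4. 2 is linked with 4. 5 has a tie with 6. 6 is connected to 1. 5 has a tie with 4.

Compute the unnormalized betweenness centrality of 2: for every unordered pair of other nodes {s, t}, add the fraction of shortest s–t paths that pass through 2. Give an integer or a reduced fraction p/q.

Pairs whose geodesics pass through 2 — 3–4: 1/2; 3–5: 1/2.
All other pairs contribute 0.
Summing the contributions gives betweenness(2) = 1.

1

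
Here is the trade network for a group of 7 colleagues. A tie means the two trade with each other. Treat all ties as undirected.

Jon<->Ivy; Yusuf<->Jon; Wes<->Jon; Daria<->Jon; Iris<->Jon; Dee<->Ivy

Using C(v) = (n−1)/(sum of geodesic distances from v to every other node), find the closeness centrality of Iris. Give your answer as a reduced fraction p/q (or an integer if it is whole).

Distances from Iris: Daria:2, Dee:3, Ivy:2, Jon:1, Wes:2, Yusuf:2. Sum = 12.
n = 7, so closeness = 6/12 = 1/2.

1/2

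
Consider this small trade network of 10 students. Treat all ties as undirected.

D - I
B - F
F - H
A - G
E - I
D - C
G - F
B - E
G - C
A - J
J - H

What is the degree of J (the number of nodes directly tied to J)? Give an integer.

2

J is directly tied to A and H. That is 2 neighbors, so the degree of J is 2.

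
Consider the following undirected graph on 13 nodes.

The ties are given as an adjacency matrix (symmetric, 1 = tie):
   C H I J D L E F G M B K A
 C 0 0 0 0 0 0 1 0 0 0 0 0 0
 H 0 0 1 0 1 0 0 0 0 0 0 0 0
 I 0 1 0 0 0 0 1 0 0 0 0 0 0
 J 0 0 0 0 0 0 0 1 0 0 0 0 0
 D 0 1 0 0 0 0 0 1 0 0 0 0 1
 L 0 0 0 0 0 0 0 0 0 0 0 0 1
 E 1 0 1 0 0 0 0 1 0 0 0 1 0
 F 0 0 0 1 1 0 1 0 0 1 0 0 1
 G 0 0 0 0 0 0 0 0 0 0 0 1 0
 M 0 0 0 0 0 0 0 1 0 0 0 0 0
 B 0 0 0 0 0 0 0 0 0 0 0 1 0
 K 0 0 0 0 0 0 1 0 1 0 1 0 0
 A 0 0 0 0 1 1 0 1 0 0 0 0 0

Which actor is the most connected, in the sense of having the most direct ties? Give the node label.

F

Degrees — A:3, B:1, C:1, D:3, E:4, F:5, G:1, H:2, I:2, J:1, K:3, L:1, M:1.
The maximum is 5, attained only by F.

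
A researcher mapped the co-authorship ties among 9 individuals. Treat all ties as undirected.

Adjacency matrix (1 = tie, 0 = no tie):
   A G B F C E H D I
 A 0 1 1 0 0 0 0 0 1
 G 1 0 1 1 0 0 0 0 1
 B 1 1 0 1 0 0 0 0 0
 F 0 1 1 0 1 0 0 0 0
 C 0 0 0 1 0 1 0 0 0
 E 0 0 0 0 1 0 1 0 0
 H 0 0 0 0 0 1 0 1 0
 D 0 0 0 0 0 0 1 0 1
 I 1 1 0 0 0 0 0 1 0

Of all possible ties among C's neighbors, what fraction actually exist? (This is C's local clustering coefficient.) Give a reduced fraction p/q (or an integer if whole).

0

C's neighbors: E and F (k = 2).
Possible neighbor pairs: C(2,2) = 1. Edges among them: none → e = 0.
Clustering(C) = 0/1.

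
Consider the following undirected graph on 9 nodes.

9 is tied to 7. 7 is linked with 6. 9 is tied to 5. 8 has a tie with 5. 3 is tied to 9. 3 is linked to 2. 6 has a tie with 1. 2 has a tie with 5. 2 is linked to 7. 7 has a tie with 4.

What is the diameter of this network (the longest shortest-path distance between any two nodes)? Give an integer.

5

Eccentricity of each node (its greatest distance to any other): 1:5, 2:3, 3:4, 4:4, 5:4, 6:4, 7:3, 8:5, 9:3.
The maximum eccentricity is 5, realized for instance by the pair 1–8 via 1 – 6 – 7 – 2 – 5 – 8. So the diameter is 5.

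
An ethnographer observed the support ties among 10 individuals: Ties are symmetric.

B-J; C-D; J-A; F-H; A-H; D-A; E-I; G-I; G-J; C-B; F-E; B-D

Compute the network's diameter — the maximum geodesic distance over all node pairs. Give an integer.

5

Eccentricity of each node (its greatest distance to any other): A:3, B:4, C:5, D:4, E:5, F:4, G:3, H:3, I:4, J:3.
The maximum eccentricity is 5, realized for instance by the pair E–C via E – I – G – J – B – C. So the diameter is 5.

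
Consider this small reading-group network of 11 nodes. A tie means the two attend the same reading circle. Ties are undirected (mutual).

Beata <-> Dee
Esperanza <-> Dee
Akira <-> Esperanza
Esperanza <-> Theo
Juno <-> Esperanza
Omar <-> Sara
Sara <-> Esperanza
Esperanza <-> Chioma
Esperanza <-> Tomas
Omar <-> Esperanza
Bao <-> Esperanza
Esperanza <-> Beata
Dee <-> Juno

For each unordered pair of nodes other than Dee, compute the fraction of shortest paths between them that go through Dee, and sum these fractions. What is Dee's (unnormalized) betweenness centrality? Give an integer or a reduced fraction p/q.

1/2

Pairs whose geodesics pass through Dee — Juno–Beata: 1/2.
All other pairs contribute 0.
Summing the contributions gives betweenness(Dee) = 1/2.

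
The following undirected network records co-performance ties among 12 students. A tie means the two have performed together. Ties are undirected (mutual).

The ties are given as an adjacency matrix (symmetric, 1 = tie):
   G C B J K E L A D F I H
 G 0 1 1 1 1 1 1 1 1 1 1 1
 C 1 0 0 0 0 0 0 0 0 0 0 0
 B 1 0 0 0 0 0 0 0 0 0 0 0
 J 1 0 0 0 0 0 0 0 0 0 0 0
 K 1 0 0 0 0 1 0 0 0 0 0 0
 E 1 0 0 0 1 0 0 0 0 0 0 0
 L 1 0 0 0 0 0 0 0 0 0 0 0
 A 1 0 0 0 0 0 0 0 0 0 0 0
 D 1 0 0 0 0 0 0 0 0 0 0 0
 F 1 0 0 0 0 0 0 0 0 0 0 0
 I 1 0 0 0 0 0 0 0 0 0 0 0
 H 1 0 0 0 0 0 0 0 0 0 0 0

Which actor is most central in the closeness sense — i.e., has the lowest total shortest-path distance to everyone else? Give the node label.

Farness (sum of distances to all others) for each node — A:21, B:21, C:21, D:21, E:20, F:21, G:11, H:21, I:21, J:21, K:20, L:21.
The smallest farness is 11, for G, so G has the highest closeness.

G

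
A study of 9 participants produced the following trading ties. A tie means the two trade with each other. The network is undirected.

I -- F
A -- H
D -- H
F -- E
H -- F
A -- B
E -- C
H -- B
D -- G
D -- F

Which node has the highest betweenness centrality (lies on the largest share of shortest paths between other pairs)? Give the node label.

Unnormalized betweenness of each node: A:0, B:0, C:0, D:7, E:7, F:17, G:0, H:12, I:0.
F has the largest value, 17, making it the main broker — the node through which the most shortest paths run.

F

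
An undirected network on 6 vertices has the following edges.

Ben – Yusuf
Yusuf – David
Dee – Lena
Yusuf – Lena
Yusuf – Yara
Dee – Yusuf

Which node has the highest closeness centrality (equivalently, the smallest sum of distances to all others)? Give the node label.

Yusuf

Farness (sum of distances to all others) for each node — Ben:9, David:9, Dee:8, Lena:8, Yara:9, Yusuf:5.
The smallest farness is 5, for Yusuf, so Yusuf has the highest closeness.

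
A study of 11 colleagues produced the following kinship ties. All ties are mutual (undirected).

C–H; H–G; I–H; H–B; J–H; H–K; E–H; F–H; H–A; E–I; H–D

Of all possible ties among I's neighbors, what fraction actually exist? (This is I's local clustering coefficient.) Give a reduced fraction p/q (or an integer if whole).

1

I's neighbors: E and H (k = 2).
Possible neighbor pairs: C(2,2) = 1. Edges among them: E–H → e = 1.
Clustering(I) = 1/1.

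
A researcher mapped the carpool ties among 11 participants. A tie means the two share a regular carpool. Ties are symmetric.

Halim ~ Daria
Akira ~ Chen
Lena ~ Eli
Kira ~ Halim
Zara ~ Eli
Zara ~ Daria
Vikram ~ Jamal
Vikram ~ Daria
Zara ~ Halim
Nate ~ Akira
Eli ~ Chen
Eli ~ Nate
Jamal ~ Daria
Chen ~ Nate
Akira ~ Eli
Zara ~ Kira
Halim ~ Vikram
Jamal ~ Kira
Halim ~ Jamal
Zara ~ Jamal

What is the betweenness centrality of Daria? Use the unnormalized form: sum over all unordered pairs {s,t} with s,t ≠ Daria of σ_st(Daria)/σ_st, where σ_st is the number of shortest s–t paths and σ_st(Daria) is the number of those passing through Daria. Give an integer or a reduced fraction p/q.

Pairs whose geodesics pass through Daria — Zara–Vikram: 1/3; Vikram–Nate: 1/3; Vikram–Chen: 1/3; Vikram–Eli: 1/3; Vikram–Lena: 1/3; Vikram–Akira: 1/3.
All other pairs contribute 0.
Summing the contributions gives betweenness(Daria) = 2.

2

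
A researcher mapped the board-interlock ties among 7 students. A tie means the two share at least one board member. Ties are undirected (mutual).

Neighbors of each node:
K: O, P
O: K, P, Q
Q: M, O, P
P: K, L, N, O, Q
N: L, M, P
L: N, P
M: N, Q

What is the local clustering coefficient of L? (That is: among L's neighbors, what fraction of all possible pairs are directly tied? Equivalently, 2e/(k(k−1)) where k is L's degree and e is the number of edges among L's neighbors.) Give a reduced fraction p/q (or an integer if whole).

L's neighbors: N and P (k = 2).
Possible neighbor pairs: C(2,2) = 1. Edges among them: N–P → e = 1.
Clustering(L) = 1/1.

1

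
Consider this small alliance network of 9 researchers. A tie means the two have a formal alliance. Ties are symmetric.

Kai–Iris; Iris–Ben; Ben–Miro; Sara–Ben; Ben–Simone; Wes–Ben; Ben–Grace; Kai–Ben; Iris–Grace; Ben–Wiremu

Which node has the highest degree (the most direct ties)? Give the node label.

Ben

Degrees — Ben:8, Grace:2, Iris:3, Kai:2, Miro:1, Sara:1, Simone:1, Wes:1, Wiremu:1.
The maximum is 8, attained only by Ben.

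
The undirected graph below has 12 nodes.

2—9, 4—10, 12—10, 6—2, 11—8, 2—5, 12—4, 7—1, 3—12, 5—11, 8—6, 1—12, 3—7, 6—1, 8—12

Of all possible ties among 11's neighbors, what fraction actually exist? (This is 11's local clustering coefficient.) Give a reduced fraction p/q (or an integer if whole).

0

11's neighbors: 5 and 8 (k = 2).
Possible neighbor pairs: C(2,2) = 1. Edges among them: none → e = 0.
Clustering(11) = 0/1.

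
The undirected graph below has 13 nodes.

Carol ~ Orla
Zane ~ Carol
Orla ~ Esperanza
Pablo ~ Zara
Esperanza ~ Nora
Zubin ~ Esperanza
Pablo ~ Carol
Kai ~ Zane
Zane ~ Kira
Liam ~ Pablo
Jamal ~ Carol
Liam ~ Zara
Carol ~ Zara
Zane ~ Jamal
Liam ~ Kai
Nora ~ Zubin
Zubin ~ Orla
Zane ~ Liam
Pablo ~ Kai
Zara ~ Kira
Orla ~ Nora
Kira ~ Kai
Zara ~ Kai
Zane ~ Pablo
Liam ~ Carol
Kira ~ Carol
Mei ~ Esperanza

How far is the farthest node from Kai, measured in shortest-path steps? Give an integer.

5

Distances from Kai: Carol:2, Esperanza:4, Jamal:2, Kira:1, Liam:1, Mei:5, Nora:4, Orla:3, Pablo:1, Zane:1, Zara:1, Zubin:4.
The largest is 5 (to Mei), so the eccentricity of Kai is 5.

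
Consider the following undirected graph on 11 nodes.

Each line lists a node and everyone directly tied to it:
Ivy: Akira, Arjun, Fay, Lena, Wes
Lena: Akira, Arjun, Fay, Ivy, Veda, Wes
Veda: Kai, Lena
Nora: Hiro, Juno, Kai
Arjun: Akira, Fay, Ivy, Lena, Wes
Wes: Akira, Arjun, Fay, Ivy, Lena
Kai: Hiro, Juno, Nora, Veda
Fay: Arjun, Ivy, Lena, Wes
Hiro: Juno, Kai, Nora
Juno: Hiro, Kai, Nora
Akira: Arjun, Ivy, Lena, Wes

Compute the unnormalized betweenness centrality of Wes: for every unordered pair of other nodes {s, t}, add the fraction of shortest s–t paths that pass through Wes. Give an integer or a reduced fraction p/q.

1/4

Pairs whose geodesics pass through Wes — Fay–Akira: 1/4.
All other pairs contribute 0.
Summing the contributions gives betweenness(Wes) = 1/4.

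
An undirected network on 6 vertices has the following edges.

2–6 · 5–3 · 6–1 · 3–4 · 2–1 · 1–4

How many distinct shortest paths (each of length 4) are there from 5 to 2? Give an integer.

The shortest distance is 4, and the only length-4 path is 5–3–4–1–2. So there is exactly 1 shortest path.

1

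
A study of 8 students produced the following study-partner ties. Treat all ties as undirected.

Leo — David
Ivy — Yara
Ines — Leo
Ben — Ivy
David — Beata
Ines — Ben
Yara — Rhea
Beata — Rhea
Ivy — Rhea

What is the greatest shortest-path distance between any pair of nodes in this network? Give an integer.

4

Eccentricity of each node (its greatest distance to any other): Beata:3, Ben:3, David:3, Ines:3, Ivy:3, Leo:4, Rhea:3, Yara:4.
The maximum eccentricity is 4, realized for instance by the pair Leo–Yara via Leo – David – Beata – Rhea – Yara. So the diameter is 4.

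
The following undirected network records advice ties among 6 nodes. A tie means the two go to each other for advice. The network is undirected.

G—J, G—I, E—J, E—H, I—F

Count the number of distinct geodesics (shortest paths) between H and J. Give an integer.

The shortest distance is 2, and the only length-2 path is H–E–J. So there is exactly 1 shortest path.

1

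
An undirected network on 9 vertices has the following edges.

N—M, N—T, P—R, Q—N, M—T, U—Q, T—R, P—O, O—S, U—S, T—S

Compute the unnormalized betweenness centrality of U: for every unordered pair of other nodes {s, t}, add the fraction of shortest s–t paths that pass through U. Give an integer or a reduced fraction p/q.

5/2

Pairs whose geodesics pass through U — O–Q: 1; S–Q: 1; Q–P: 1/2.
All other pairs contribute 0.
Summing the contributions gives betweenness(U) = 5/2.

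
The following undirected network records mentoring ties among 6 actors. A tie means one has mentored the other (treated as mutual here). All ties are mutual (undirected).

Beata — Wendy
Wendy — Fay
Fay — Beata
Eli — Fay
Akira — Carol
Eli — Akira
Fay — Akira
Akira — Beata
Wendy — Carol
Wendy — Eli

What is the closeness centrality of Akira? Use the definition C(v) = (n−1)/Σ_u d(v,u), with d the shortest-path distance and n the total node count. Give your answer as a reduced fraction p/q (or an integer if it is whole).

Distances from Akira: Beata:1, Carol:1, Eli:1, Fay:1, Wendy:2. Sum = 6.
n = 6, so closeness = 5/6.

5/6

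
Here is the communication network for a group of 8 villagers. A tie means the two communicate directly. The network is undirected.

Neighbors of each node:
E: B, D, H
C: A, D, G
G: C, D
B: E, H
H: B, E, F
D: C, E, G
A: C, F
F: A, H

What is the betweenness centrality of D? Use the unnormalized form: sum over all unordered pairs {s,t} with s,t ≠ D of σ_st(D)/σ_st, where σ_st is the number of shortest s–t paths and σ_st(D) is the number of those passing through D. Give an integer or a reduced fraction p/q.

6

Pairs whose geodesics pass through D — E–A: 1/2; E–C: 1; E–G: 1; B–C: 1; B–G: 1; H–C: 1/2; H–G: 1.
All other pairs contribute 0.
Summing the contributions gives betweenness(D) = 6.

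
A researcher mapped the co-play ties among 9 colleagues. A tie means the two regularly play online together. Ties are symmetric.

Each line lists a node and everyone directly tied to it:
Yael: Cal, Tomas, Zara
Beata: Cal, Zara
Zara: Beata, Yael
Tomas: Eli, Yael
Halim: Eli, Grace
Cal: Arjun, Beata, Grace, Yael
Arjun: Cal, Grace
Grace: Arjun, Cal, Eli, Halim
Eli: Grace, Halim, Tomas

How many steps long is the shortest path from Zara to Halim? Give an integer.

One shortest route is Zara – Yael – Cal – Grace – Halim, which uses 4 edges, and at distance 3 from Zara we only reach {Arjun, Eli, Grace}, which does not include Halim. So d(Zara,Halim) = 4.

4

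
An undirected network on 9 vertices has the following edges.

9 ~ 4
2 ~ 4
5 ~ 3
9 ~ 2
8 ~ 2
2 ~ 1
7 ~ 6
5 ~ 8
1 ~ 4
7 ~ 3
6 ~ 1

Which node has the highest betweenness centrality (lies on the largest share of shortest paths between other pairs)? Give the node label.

Unnormalized betweenness of each node: 1:15/2, 2:10, 3:3, 4:3/2, 5:9/2, 6:11/2, 7:7/2, 8:13/2, 9:0.
2 has the largest value, 10, making it the main broker — the node through which the most shortest paths run.

2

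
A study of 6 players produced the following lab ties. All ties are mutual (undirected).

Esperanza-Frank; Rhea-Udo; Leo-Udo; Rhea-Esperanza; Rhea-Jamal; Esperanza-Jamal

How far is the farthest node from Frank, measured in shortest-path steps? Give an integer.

Distances from Frank: Esperanza:1, Jamal:2, Leo:4, Rhea:2, Udo:3.
The largest is 4 (to Leo), so the eccentricity of Frank is 4.

4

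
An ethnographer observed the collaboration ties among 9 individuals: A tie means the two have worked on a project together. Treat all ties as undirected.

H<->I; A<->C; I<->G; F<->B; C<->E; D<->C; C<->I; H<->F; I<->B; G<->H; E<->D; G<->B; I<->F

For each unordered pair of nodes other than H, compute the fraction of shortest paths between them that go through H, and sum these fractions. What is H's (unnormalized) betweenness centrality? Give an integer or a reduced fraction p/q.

Pairs whose geodesics pass through H — G–F: 1/3.
All other pairs contribute 0.
Summing the contributions gives betweenness(H) = 1/3.

1/3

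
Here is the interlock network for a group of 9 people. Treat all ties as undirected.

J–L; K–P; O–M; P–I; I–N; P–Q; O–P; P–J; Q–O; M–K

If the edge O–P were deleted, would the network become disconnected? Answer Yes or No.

Even without that edge, O still reaches P via O – Q – P, so the network stays connected. Not a bridge.

No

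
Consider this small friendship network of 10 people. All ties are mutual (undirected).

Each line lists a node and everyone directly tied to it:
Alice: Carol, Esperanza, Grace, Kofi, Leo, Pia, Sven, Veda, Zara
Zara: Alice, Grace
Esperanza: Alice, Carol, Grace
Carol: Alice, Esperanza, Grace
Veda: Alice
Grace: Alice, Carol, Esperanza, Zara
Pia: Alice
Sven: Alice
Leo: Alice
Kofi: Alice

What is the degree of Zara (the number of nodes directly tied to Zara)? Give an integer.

Zara is directly tied to Alice and Grace. That is 2 neighbors, so the degree of Zara is 2.

2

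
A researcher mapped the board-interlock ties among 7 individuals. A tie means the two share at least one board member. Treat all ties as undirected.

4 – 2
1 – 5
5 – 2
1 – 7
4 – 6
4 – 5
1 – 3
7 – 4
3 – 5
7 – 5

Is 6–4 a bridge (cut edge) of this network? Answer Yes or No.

Yes

Without the 6–4 edge there is no alternate route between 6 and 4, so the network disconnects. It is a bridge.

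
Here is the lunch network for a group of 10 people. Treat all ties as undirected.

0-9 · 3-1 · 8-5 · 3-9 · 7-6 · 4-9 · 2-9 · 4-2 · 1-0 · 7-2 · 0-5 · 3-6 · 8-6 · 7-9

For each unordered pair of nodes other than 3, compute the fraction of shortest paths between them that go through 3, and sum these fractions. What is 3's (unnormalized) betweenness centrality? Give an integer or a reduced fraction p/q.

67/12

Pairs whose geodesics pass through 3 — 7–1: 2/3; 2–1: 1/2; 4–1: 1/2; 4–8: 1/4; 4–6: 1/3; 9–1: 1/2; 9–8: 1/3; 9–6: 1/2; 1–8: 1/2; 1–6: 1; 0–6: 2/4.
All other pairs contribute 0.
Summing the contributions gives betweenness(3) = 67/12.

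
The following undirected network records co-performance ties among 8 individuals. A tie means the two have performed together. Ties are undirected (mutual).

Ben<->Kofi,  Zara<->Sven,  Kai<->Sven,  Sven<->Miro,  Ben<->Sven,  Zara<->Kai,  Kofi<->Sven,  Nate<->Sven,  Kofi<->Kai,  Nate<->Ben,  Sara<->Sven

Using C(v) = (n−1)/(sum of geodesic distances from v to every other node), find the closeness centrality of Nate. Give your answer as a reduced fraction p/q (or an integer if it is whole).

7/12

Distances from Nate: Ben:1, Kai:2, Kofi:2, Miro:2, Sara:2, Sven:1, Zara:2. Sum = 12.
n = 8, so closeness = 7/12.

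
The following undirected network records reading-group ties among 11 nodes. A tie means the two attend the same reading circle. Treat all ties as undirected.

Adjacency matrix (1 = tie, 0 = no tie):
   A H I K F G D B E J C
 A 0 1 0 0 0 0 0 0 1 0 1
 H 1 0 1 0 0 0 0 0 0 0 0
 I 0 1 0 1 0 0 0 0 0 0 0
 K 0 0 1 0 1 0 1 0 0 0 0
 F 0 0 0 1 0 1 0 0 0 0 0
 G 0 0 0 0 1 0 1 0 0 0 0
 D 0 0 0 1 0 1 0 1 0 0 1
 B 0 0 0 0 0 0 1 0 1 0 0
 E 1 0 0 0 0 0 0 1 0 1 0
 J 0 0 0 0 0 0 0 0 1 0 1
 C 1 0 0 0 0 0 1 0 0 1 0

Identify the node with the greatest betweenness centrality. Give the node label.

D

Unnormalized betweenness of each node: A:15/2, B:4, C:29/3, D:56/3, E:13/3, F:4/3, G:17/6, H:4, I:4, J:1/2, K:61/6.
D has the largest value, 56/3, making it the main broker — the node through which the most shortest paths run.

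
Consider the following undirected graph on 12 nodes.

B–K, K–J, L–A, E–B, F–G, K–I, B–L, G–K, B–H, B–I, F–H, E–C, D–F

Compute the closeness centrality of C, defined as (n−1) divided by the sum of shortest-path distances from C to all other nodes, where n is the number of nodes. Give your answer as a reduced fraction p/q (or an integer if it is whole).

Distances from C: A:4, B:2, D:5, E:1, F:4, G:4, H:3, I:3, J:4, K:3, L:3. Sum = 36.
n = 12, so closeness = 11/36.

11/36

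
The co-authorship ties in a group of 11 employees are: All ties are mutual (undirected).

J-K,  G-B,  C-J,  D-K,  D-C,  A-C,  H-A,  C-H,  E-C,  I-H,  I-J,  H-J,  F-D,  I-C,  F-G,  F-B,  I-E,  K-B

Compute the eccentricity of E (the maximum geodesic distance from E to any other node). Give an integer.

Distances from E: A:2, B:4, C:1, D:2, F:3, G:4, H:2, I:1, J:2, K:3.
The largest is 4 (to B and G), so the eccentricity of E is 4.

4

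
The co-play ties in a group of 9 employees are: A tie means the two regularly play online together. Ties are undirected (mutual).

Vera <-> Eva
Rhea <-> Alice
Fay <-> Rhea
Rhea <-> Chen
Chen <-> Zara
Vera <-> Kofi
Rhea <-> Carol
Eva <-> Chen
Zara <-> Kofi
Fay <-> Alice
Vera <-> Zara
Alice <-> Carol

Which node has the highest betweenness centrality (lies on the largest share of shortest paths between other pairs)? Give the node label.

Chen

Unnormalized betweenness of each node: Alice:1/2, Carol:0, Chen:33/2, Eva:5/2, Fay:0, Kofi:0, Rhea:31/2, Vera:3/2, Zara:15/2.
Chen has the largest value, 33/2, making it the main broker — the node through which the most shortest paths run.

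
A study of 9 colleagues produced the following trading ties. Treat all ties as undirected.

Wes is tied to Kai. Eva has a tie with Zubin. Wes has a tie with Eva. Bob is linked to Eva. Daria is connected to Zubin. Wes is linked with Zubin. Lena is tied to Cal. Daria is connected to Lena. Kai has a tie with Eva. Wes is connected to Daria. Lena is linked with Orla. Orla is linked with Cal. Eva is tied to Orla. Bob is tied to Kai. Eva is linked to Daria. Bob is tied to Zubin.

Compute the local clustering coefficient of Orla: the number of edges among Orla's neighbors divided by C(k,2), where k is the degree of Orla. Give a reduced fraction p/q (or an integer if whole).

Orla's neighbors: Cal, Eva, and Lena (k = 3).
Possible neighbor pairs: C(3,2) = 3. Edges among them: Cal–Lena → e = 1.
Clustering(Orla) = 1/3.

1/3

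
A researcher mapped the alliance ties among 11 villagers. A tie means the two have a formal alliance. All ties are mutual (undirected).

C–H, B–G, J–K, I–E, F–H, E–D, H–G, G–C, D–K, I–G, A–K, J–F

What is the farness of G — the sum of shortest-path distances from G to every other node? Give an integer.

23

Distances from G: A:5, B:1, C:1, D:3, E:2, F:2, H:1, I:1, J:3, K:4.
Sum = 5 + 1 + 1 + 3 + 2 + 2 + 1 + 1 + 3 + 4 = 23.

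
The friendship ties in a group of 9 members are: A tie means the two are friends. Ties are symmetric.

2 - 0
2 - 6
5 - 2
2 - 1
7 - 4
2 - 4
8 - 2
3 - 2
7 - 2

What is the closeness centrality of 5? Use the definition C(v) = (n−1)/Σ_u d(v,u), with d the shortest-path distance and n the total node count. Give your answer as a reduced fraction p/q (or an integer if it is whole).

Distances from 5: 0:2, 1:2, 2:1, 3:2, 4:2, 6:2, 7:2, 8:2. Sum = 15.
n = 9, so closeness = 8/15.

8/15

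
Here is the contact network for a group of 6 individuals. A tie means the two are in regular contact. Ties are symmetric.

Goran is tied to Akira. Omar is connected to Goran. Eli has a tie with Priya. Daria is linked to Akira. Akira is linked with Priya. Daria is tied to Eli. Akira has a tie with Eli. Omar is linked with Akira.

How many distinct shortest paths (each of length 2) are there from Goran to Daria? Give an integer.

The shortest distance is 2, and the only length-2 path is Goran–Akira–Daria. So there is exactly 1 shortest path.

1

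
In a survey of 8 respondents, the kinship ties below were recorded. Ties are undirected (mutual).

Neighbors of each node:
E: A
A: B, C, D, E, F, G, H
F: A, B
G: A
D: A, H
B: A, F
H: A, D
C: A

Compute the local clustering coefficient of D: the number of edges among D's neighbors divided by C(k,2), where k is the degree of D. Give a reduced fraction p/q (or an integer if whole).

1

D's neighbors: A and H (k = 2).
Possible neighbor pairs: C(2,2) = 1. Edges among them: A–H → e = 1.
Clustering(D) = 1/1.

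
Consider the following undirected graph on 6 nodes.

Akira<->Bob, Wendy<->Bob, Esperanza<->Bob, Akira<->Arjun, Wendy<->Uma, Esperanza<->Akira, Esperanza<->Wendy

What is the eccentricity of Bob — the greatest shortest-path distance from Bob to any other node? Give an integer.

Distances from Bob: Akira:1, Arjun:2, Esperanza:1, Uma:2, Wendy:1.
The largest is 2 (to Uma and Arjun), so the eccentricity of Bob is 2.

2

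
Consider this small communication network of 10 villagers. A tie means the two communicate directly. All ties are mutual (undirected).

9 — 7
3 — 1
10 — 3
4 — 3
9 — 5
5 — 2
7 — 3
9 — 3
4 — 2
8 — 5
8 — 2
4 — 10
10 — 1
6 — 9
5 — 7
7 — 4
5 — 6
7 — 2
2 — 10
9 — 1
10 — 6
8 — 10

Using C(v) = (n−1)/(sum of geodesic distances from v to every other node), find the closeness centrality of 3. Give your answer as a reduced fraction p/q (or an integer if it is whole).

Distances from 3: 1:1, 2:2, 4:1, 5:2, 6:2, 7:1, 8:2, 9:1, 10:1. Sum = 13.
n = 10, so closeness = 9/13.

9/13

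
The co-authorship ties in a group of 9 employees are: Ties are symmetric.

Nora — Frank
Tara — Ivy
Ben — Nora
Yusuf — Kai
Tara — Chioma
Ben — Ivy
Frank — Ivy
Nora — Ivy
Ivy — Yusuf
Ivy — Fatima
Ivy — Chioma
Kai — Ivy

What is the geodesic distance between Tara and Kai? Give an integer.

One shortest route is Tara – Ivy – Kai, which uses 2 edges, and Tara and Kai are not directly tied, so nothing shorter exists. So d(Tara,Kai) = 2.

2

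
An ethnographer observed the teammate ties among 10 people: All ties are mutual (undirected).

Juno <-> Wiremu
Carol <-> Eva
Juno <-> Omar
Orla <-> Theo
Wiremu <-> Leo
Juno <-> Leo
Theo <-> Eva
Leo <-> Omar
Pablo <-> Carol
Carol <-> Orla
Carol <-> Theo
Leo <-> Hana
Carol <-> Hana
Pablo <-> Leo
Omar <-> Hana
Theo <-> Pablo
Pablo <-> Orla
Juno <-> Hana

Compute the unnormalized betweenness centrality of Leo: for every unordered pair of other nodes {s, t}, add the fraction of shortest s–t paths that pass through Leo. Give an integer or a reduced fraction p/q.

119/12

Pairs whose geodesics pass through Leo — Juno–Pablo: 1; Juno–Theo: 1/2; Juno–Orla: 1/2; Hana–Wiremu: 1/2; Hana–Pablo: 1/2; Wiremu–Omar: 1/2; Wiremu–Carol: 2/3; Wiremu–Pablo: 1; Wiremu–Theo: 1; Wiremu–Orla: 1; Wiremu–Eva: 3/4; Omar–Pablo: 1; Omar–Theo: 1/2; Omar–Orla: 1/2.
All other pairs contribute 0.
Summing the contributions gives betweenness(Leo) = 119/12.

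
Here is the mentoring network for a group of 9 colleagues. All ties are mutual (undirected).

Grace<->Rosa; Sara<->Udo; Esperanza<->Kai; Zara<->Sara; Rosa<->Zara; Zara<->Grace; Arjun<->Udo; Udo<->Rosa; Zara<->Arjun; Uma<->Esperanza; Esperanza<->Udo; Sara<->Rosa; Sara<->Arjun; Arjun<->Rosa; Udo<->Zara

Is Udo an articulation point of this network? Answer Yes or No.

Removing Udo leaves {Esperanza, Kai, and Uma} with no path to {Arjun, Grace, Rosa, Sara, and Zara}, so the network splits into 2 components. Udo is a cut vertex.

Yes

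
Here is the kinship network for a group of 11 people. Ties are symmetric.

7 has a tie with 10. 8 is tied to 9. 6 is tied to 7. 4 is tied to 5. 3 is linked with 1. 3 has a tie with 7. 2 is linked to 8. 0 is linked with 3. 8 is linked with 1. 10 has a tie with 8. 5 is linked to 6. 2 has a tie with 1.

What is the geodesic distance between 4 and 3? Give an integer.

One shortest route is 4 – 5 – 6 – 7 – 3, which uses 4 edges, and at distance 3 from 4 we only reach {7}, which does not include 3. So d(4,3) = 4.

4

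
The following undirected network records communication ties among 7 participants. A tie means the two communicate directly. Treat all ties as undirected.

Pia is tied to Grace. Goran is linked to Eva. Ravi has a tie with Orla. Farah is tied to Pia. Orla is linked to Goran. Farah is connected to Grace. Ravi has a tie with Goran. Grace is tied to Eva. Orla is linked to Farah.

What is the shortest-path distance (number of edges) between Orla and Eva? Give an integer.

2

One shortest route is Orla – Goran – Eva, which uses 2 edges, and Orla and Eva are not directly tied, so nothing shorter exists. So d(Orla,Eva) = 2.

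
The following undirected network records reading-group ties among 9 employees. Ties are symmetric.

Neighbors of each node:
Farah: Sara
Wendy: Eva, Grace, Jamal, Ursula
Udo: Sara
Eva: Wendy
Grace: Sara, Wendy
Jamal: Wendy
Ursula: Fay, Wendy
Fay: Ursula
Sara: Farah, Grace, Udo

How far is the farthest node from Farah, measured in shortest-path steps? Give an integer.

5

Distances from Farah: Eva:4, Fay:5, Grace:2, Jamal:4, Sara:1, Udo:2, Ursula:4, Wendy:3.
The largest is 5 (to Fay), so the eccentricity of Farah is 5.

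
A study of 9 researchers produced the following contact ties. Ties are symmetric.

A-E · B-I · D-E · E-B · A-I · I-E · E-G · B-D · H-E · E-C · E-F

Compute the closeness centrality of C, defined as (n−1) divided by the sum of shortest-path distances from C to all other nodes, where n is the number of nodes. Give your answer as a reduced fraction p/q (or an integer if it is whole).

8/15

Distances from C: A:2, B:2, D:2, E:1, F:2, G:2, H:2, I:2. Sum = 15.
n = 9, so closeness = 8/15.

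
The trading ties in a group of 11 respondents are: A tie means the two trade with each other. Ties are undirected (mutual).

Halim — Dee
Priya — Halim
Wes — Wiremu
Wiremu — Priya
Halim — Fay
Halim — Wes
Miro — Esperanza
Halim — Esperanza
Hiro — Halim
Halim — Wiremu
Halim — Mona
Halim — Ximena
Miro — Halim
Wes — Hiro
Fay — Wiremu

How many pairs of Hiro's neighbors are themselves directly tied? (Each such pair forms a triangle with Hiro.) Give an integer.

1

Hiro's neighbors: Halim and Wes.
Neighbor pairs that are themselves tied: Hiro–Halim–Wes. Each forms one triangle with Hiro, for 1 in total.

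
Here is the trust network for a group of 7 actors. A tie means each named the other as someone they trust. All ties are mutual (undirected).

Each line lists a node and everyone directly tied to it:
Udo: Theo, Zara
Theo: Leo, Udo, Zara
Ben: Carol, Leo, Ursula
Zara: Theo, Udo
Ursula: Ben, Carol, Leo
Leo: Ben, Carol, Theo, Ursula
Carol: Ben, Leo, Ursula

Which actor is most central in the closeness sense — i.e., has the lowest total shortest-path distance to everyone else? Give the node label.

Leo

Farness (sum of distances to all others) for each node — Ben:11, Carol:11, Leo:8, Theo:9, Udo:13, Ursula:11, Zara:13.
The smallest farness is 8, for Leo, so Leo has the highest closeness.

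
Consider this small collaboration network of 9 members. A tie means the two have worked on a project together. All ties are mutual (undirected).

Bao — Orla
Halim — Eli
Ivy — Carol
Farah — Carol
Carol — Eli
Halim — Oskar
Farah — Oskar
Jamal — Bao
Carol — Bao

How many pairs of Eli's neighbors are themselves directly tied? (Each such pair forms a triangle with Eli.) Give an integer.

0

Eli's neighbors are Carol and Halim, but none of them are tied to each other, so no triangle contains Eli.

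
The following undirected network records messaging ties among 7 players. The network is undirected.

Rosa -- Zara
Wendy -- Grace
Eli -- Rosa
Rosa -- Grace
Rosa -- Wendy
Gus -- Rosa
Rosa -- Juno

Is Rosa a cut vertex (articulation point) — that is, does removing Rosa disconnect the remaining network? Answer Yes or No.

Yes

Removing Rosa leaves {Juno} with no path to {Grace and Wendy}, so the network splits into 5 components. Rosa is a cut vertex.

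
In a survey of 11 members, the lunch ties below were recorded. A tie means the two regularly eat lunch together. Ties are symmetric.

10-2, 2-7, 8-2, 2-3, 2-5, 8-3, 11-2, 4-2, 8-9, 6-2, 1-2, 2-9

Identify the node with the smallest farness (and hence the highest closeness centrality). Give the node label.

2

Farness (sum of distances to all others) for each node — 1:19, 2:10, 3:18, 4:19, 5:19, 6:19, 7:19, 8:17, 9:18, 10:19, 11:19.
The smallest farness is 10, for 2, so 2 has the highest closeness.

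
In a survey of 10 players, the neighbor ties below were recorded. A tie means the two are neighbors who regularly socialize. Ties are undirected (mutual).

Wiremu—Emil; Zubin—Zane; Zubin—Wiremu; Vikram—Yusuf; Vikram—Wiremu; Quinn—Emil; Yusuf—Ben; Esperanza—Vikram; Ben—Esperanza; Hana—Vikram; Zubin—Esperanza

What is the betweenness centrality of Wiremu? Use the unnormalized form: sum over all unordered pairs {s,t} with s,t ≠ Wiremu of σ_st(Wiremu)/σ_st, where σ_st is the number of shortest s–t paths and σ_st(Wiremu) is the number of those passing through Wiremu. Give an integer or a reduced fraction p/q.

50/3

Pairs whose geodesics pass through Wiremu — Zane–Yusuf: 1/3; Zane–Quinn: 1; Zane–Vikram: 1/2; Zane–Emil: 1; Zane–Hana: 1/2; Zubin–Yusuf: 1/3; Zubin–Quinn: 1; Zubin–Vikram: 1/2; Zubin–Emil: 1; Zubin–Hana: 1/2; Esperanza–Quinn: 2/2; Esperanza–Emil: 2/2; Yusuf–Quinn: 1; Yusuf–Emil: 1 … (+6 more pairs).
All other pairs contribute 0.
Summing the contributions gives betweenness(Wiremu) = 50/3.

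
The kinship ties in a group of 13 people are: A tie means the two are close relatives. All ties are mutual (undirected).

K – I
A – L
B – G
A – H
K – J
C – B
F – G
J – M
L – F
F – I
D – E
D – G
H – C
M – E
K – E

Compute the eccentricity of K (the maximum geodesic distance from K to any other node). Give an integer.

Distances from K: A:4, B:4, C:5, D:2, E:1, F:2, G:3, H:5, I:1, J:1, L:3, M:2.
The largest is 5 (to H and C), so the eccentricity of K is 5.

5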